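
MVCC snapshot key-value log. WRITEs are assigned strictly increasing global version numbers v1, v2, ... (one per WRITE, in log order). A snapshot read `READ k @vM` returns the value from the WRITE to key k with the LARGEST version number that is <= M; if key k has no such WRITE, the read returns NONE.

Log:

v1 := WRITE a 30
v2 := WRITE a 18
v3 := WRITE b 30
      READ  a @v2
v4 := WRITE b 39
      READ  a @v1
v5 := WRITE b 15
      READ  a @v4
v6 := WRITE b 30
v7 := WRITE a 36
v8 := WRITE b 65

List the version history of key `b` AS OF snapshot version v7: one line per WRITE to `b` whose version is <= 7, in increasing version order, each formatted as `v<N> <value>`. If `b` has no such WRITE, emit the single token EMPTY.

Scan writes for key=b with version <= 7:
  v1 WRITE a 30 -> skip
  v2 WRITE a 18 -> skip
  v3 WRITE b 30 -> keep
  v4 WRITE b 39 -> keep
  v5 WRITE b 15 -> keep
  v6 WRITE b 30 -> keep
  v7 WRITE a 36 -> skip
  v8 WRITE b 65 -> drop (> snap)
Collected: [(3, 30), (4, 39), (5, 15), (6, 30)]

Answer: v3 30
v4 39
v5 15
v6 30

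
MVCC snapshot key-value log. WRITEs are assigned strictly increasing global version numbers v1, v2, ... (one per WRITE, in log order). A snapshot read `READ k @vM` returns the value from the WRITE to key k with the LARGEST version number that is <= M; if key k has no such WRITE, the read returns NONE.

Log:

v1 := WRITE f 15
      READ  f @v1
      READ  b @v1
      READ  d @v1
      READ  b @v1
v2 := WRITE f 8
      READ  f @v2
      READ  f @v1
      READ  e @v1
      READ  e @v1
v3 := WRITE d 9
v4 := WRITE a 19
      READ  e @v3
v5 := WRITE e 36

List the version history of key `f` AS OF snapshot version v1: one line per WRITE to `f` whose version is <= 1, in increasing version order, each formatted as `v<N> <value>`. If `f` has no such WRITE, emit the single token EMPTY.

Scan writes for key=f with version <= 1:
  v1 WRITE f 15 -> keep
  v2 WRITE f 8 -> drop (> snap)
  v3 WRITE d 9 -> skip
  v4 WRITE a 19 -> skip
  v5 WRITE e 36 -> skip
Collected: [(1, 15)]

Answer: v1 15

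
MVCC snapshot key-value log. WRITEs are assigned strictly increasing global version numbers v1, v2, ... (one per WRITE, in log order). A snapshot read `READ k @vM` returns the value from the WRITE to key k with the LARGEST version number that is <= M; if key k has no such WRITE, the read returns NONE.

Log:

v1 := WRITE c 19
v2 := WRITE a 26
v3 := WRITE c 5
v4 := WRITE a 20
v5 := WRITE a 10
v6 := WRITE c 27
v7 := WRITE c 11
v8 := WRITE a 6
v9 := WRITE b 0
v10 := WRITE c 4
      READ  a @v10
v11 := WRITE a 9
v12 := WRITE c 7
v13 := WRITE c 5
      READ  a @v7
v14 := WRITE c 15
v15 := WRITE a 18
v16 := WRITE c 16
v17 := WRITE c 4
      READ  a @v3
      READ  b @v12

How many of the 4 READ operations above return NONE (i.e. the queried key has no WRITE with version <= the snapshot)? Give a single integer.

v1: WRITE c=19  (c history now [(1, 19)])
v2: WRITE a=26  (a history now [(2, 26)])
v3: WRITE c=5  (c history now [(1, 19), (3, 5)])
v4: WRITE a=20  (a history now [(2, 26), (4, 20)])
v5: WRITE a=10  (a history now [(2, 26), (4, 20), (5, 10)])
v6: WRITE c=27  (c history now [(1, 19), (3, 5), (6, 27)])
v7: WRITE c=11  (c history now [(1, 19), (3, 5), (6, 27), (7, 11)])
v8: WRITE a=6  (a history now [(2, 26), (4, 20), (5, 10), (8, 6)])
v9: WRITE b=0  (b history now [(9, 0)])
v10: WRITE c=4  (c history now [(1, 19), (3, 5), (6, 27), (7, 11), (10, 4)])
READ a @v10: history=[(2, 26), (4, 20), (5, 10), (8, 6)] -> pick v8 -> 6
v11: WRITE a=9  (a history now [(2, 26), (4, 20), (5, 10), (8, 6), (11, 9)])
v12: WRITE c=7  (c history now [(1, 19), (3, 5), (6, 27), (7, 11), (10, 4), (12, 7)])
v13: WRITE c=5  (c history now [(1, 19), (3, 5), (6, 27), (7, 11), (10, 4), (12, 7), (13, 5)])
READ a @v7: history=[(2, 26), (4, 20), (5, 10), (8, 6), (11, 9)] -> pick v5 -> 10
v14: WRITE c=15  (c history now [(1, 19), (3, 5), (6, 27), (7, 11), (10, 4), (12, 7), (13, 5), (14, 15)])
v15: WRITE a=18  (a history now [(2, 26), (4, 20), (5, 10), (8, 6), (11, 9), (15, 18)])
v16: WRITE c=16  (c history now [(1, 19), (3, 5), (6, 27), (7, 11), (10, 4), (12, 7), (13, 5), (14, 15), (16, 16)])
v17: WRITE c=4  (c history now [(1, 19), (3, 5), (6, 27), (7, 11), (10, 4), (12, 7), (13, 5), (14, 15), (16, 16), (17, 4)])
READ a @v3: history=[(2, 26), (4, 20), (5, 10), (8, 6), (11, 9), (15, 18)] -> pick v2 -> 26
READ b @v12: history=[(9, 0)] -> pick v9 -> 0
Read results in order: ['6', '10', '26', '0']
NONE count = 0

Answer: 0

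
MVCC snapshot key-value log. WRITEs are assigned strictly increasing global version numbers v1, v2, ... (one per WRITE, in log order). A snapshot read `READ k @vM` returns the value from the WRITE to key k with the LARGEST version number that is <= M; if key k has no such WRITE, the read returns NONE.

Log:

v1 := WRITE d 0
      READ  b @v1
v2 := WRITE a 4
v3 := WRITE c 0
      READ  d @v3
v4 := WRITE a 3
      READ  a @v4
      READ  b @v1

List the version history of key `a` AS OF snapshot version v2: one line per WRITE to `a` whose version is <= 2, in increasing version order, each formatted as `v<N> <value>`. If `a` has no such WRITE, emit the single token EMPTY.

Scan writes for key=a with version <= 2:
  v1 WRITE d 0 -> skip
  v2 WRITE a 4 -> keep
  v3 WRITE c 0 -> skip
  v4 WRITE a 3 -> drop (> snap)
Collected: [(2, 4)]

Answer: v2 4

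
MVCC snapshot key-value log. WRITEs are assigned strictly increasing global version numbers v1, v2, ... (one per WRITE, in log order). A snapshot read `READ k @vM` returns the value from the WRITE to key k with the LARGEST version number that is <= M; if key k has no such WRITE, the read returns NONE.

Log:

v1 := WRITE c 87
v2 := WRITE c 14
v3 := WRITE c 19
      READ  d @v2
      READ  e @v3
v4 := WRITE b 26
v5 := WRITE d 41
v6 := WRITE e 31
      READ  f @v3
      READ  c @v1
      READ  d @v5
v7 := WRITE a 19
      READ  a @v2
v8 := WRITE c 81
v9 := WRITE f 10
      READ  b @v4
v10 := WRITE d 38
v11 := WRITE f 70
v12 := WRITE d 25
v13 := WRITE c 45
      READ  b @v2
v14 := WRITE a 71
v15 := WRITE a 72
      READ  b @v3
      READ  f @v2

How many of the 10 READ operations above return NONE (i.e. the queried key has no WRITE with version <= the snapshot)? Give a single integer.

v1: WRITE c=87  (c history now [(1, 87)])
v2: WRITE c=14  (c history now [(1, 87), (2, 14)])
v3: WRITE c=19  (c history now [(1, 87), (2, 14), (3, 19)])
READ d @v2: history=[] -> no version <= 2 -> NONE
READ e @v3: history=[] -> no version <= 3 -> NONE
v4: WRITE b=26  (b history now [(4, 26)])
v5: WRITE d=41  (d history now [(5, 41)])
v6: WRITE e=31  (e history now [(6, 31)])
READ f @v3: history=[] -> no version <= 3 -> NONE
READ c @v1: history=[(1, 87), (2, 14), (3, 19)] -> pick v1 -> 87
READ d @v5: history=[(5, 41)] -> pick v5 -> 41
v7: WRITE a=19  (a history now [(7, 19)])
READ a @v2: history=[(7, 19)] -> no version <= 2 -> NONE
v8: WRITE c=81  (c history now [(1, 87), (2, 14), (3, 19), (8, 81)])
v9: WRITE f=10  (f history now [(9, 10)])
READ b @v4: history=[(4, 26)] -> pick v4 -> 26
v10: WRITE d=38  (d history now [(5, 41), (10, 38)])
v11: WRITE f=70  (f history now [(9, 10), (11, 70)])
v12: WRITE d=25  (d history now [(5, 41), (10, 38), (12, 25)])
v13: WRITE c=45  (c history now [(1, 87), (2, 14), (3, 19), (8, 81), (13, 45)])
READ b @v2: history=[(4, 26)] -> no version <= 2 -> NONE
v14: WRITE a=71  (a history now [(7, 19), (14, 71)])
v15: WRITE a=72  (a history now [(7, 19), (14, 71), (15, 72)])
READ b @v3: history=[(4, 26)] -> no version <= 3 -> NONE
READ f @v2: history=[(9, 10), (11, 70)] -> no version <= 2 -> NONE
Read results in order: ['NONE', 'NONE', 'NONE', '87', '41', 'NONE', '26', 'NONE', 'NONE', 'NONE']
NONE count = 7

Answer: 7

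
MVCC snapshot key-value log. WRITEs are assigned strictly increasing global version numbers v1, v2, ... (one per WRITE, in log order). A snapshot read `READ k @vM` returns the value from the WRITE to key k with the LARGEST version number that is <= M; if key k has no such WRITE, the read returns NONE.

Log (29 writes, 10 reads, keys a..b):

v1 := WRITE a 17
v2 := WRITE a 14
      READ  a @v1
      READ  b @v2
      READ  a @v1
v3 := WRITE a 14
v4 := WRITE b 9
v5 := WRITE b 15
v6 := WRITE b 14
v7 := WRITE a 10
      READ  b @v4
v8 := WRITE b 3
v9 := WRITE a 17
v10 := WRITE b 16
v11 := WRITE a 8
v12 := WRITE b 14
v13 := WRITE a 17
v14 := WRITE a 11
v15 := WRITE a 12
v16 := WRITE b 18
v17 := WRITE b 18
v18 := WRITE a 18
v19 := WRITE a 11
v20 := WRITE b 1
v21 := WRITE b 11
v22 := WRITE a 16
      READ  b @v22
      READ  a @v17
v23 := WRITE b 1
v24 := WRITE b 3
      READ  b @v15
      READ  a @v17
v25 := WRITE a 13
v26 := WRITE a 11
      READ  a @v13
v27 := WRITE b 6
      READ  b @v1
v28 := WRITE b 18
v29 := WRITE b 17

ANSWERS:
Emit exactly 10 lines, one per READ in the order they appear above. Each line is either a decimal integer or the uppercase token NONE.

v1: WRITE a=17  (a history now [(1, 17)])
v2: WRITE a=14  (a history now [(1, 17), (2, 14)])
READ a @v1: history=[(1, 17), (2, 14)] -> pick v1 -> 17
READ b @v2: history=[] -> no version <= 2 -> NONE
READ a @v1: history=[(1, 17), (2, 14)] -> pick v1 -> 17
v3: WRITE a=14  (a history now [(1, 17), (2, 14), (3, 14)])
v4: WRITE b=9  (b history now [(4, 9)])
v5: WRITE b=15  (b history now [(4, 9), (5, 15)])
v6: WRITE b=14  (b history now [(4, 9), (5, 15), (6, 14)])
v7: WRITE a=10  (a history now [(1, 17), (2, 14), (3, 14), (7, 10)])
READ b @v4: history=[(4, 9), (5, 15), (6, 14)] -> pick v4 -> 9
v8: WRITE b=3  (b history now [(4, 9), (5, 15), (6, 14), (8, 3)])
v9: WRITE a=17  (a history now [(1, 17), (2, 14), (3, 14), (7, 10), (9, 17)])
v10: WRITE b=16  (b history now [(4, 9), (5, 15), (6, 14), (8, 3), (10, 16)])
v11: WRITE a=8  (a history now [(1, 17), (2, 14), (3, 14), (7, 10), (9, 17), (11, 8)])
v12: WRITE b=14  (b history now [(4, 9), (5, 15), (6, 14), (8, 3), (10, 16), (12, 14)])
v13: WRITE a=17  (a history now [(1, 17), (2, 14), (3, 14), (7, 10), (9, 17), (11, 8), (13, 17)])
v14: WRITE a=11  (a history now [(1, 17), (2, 14), (3, 14), (7, 10), (9, 17), (11, 8), (13, 17), (14, 11)])
v15: WRITE a=12  (a history now [(1, 17), (2, 14), (3, 14), (7, 10), (9, 17), (11, 8), (13, 17), (14, 11), (15, 12)])
v16: WRITE b=18  (b history now [(4, 9), (5, 15), (6, 14), (8, 3), (10, 16), (12, 14), (16, 18)])
v17: WRITE b=18  (b history now [(4, 9), (5, 15), (6, 14), (8, 3), (10, 16), (12, 14), (16, 18), (17, 18)])
v18: WRITE a=18  (a history now [(1, 17), (2, 14), (3, 14), (7, 10), (9, 17), (11, 8), (13, 17), (14, 11), (15, 12), (18, 18)])
v19: WRITE a=11  (a history now [(1, 17), (2, 14), (3, 14), (7, 10), (9, 17), (11, 8), (13, 17), (14, 11), (15, 12), (18, 18), (19, 11)])
v20: WRITE b=1  (b history now [(4, 9), (5, 15), (6, 14), (8, 3), (10, 16), (12, 14), (16, 18), (17, 18), (20, 1)])
v21: WRITE b=11  (b history now [(4, 9), (5, 15), (6, 14), (8, 3), (10, 16), (12, 14), (16, 18), (17, 18), (20, 1), (21, 11)])
v22: WRITE a=16  (a history now [(1, 17), (2, 14), (3, 14), (7, 10), (9, 17), (11, 8), (13, 17), (14, 11), (15, 12), (18, 18), (19, 11), (22, 16)])
READ b @v22: history=[(4, 9), (5, 15), (6, 14), (8, 3), (10, 16), (12, 14), (16, 18), (17, 18), (20, 1), (21, 11)] -> pick v21 -> 11
READ a @v17: history=[(1, 17), (2, 14), (3, 14), (7, 10), (9, 17), (11, 8), (13, 17), (14, 11), (15, 12), (18, 18), (19, 11), (22, 16)] -> pick v15 -> 12
v23: WRITE b=1  (b history now [(4, 9), (5, 15), (6, 14), (8, 3), (10, 16), (12, 14), (16, 18), (17, 18), (20, 1), (21, 11), (23, 1)])
v24: WRITE b=3  (b history now [(4, 9), (5, 15), (6, 14), (8, 3), (10, 16), (12, 14), (16, 18), (17, 18), (20, 1), (21, 11), (23, 1), (24, 3)])
READ b @v15: history=[(4, 9), (5, 15), (6, 14), (8, 3), (10, 16), (12, 14), (16, 18), (17, 18), (20, 1), (21, 11), (23, 1), (24, 3)] -> pick v12 -> 14
READ a @v17: history=[(1, 17), (2, 14), (3, 14), (7, 10), (9, 17), (11, 8), (13, 17), (14, 11), (15, 12), (18, 18), (19, 11), (22, 16)] -> pick v15 -> 12
v25: WRITE a=13  (a history now [(1, 17), (2, 14), (3, 14), (7, 10), (9, 17), (11, 8), (13, 17), (14, 11), (15, 12), (18, 18), (19, 11), (22, 16), (25, 13)])
v26: WRITE a=11  (a history now [(1, 17), (2, 14), (3, 14), (7, 10), (9, 17), (11, 8), (13, 17), (14, 11), (15, 12), (18, 18), (19, 11), (22, 16), (25, 13), (26, 11)])
READ a @v13: history=[(1, 17), (2, 14), (3, 14), (7, 10), (9, 17), (11, 8), (13, 17), (14, 11), (15, 12), (18, 18), (19, 11), (22, 16), (25, 13), (26, 11)] -> pick v13 -> 17
v27: WRITE b=6  (b history now [(4, 9), (5, 15), (6, 14), (8, 3), (10, 16), (12, 14), (16, 18), (17, 18), (20, 1), (21, 11), (23, 1), (24, 3), (27, 6)])
READ b @v1: history=[(4, 9), (5, 15), (6, 14), (8, 3), (10, 16), (12, 14), (16, 18), (17, 18), (20, 1), (21, 11), (23, 1), (24, 3), (27, 6)] -> no version <= 1 -> NONE
v28: WRITE b=18  (b history now [(4, 9), (5, 15), (6, 14), (8, 3), (10, 16), (12, 14), (16, 18), (17, 18), (20, 1), (21, 11), (23, 1), (24, 3), (27, 6), (28, 18)])
v29: WRITE b=17  (b history now [(4, 9), (5, 15), (6, 14), (8, 3), (10, 16), (12, 14), (16, 18), (17, 18), (20, 1), (21, 11), (23, 1), (24, 3), (27, 6), (28, 18), (29, 17)])

Answer: 17
NONE
17
9
11
12
14
12
17
NONE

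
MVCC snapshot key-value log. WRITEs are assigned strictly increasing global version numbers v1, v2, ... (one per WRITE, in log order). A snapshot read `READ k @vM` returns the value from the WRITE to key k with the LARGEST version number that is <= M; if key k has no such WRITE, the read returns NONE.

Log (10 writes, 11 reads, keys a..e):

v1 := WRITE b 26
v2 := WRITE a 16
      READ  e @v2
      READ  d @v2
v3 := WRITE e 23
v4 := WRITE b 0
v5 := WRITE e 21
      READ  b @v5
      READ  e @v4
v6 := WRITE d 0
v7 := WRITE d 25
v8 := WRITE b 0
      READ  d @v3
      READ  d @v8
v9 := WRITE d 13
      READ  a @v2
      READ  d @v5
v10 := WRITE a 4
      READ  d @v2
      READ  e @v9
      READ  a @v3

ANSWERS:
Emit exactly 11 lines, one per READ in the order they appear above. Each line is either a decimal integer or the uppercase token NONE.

v1: WRITE b=26  (b history now [(1, 26)])
v2: WRITE a=16  (a history now [(2, 16)])
READ e @v2: history=[] -> no version <= 2 -> NONE
READ d @v2: history=[] -> no version <= 2 -> NONE
v3: WRITE e=23  (e history now [(3, 23)])
v4: WRITE b=0  (b history now [(1, 26), (4, 0)])
v5: WRITE e=21  (e history now [(3, 23), (5, 21)])
READ b @v5: history=[(1, 26), (4, 0)] -> pick v4 -> 0
READ e @v4: history=[(3, 23), (5, 21)] -> pick v3 -> 23
v6: WRITE d=0  (d history now [(6, 0)])
v7: WRITE d=25  (d history now [(6, 0), (7, 25)])
v8: WRITE b=0  (b history now [(1, 26), (4, 0), (8, 0)])
READ d @v3: history=[(6, 0), (7, 25)] -> no version <= 3 -> NONE
READ d @v8: history=[(6, 0), (7, 25)] -> pick v7 -> 25
v9: WRITE d=13  (d history now [(6, 0), (7, 25), (9, 13)])
READ a @v2: history=[(2, 16)] -> pick v2 -> 16
READ d @v5: history=[(6, 0), (7, 25), (9, 13)] -> no version <= 5 -> NONE
v10: WRITE a=4  (a history now [(2, 16), (10, 4)])
READ d @v2: history=[(6, 0), (7, 25), (9, 13)] -> no version <= 2 -> NONE
READ e @v9: history=[(3, 23), (5, 21)] -> pick v5 -> 21
READ a @v3: history=[(2, 16), (10, 4)] -> pick v2 -> 16

Answer: NONE
NONE
0
23
NONE
25
16
NONE
NONE
21
16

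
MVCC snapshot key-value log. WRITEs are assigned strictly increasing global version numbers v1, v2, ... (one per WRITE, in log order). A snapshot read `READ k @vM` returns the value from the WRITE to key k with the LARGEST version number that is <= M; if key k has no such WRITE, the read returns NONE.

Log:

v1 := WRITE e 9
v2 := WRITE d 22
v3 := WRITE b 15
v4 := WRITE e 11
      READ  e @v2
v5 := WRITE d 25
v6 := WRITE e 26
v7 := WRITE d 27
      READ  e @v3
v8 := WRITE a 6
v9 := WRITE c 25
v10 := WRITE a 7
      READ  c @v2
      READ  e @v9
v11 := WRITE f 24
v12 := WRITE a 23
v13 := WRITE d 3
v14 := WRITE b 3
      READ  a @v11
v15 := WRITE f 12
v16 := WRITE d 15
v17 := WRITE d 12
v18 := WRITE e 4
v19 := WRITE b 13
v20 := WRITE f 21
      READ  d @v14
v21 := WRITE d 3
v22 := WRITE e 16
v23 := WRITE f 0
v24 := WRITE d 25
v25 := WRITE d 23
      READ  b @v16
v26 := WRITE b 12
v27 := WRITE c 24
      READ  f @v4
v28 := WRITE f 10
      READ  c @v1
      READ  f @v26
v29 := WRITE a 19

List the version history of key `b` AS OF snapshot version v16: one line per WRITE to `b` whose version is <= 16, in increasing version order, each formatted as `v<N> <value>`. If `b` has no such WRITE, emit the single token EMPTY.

Answer: v3 15
v14 3

Derivation:
Scan writes for key=b with version <= 16:
  v1 WRITE e 9 -> skip
  v2 WRITE d 22 -> skip
  v3 WRITE b 15 -> keep
  v4 WRITE e 11 -> skip
  v5 WRITE d 25 -> skip
  v6 WRITE e 26 -> skip
  v7 WRITE d 27 -> skip
  v8 WRITE a 6 -> skip
  v9 WRITE c 25 -> skip
  v10 WRITE a 7 -> skip
  v11 WRITE f 24 -> skip
  v12 WRITE a 23 -> skip
  v13 WRITE d 3 -> skip
  v14 WRITE b 3 -> keep
  v15 WRITE f 12 -> skip
  v16 WRITE d 15 -> skip
  v17 WRITE d 12 -> skip
  v18 WRITE e 4 -> skip
  v19 WRITE b 13 -> drop (> snap)
  v20 WRITE f 21 -> skip
  v21 WRITE d 3 -> skip
  v22 WRITE e 16 -> skip
  v23 WRITE f 0 -> skip
  v24 WRITE d 25 -> skip
  v25 WRITE d 23 -> skip
  v26 WRITE b 12 -> drop (> snap)
  v27 WRITE c 24 -> skip
  v28 WRITE f 10 -> skip
  v29 WRITE a 19 -> skip
Collected: [(3, 15), (14, 3)]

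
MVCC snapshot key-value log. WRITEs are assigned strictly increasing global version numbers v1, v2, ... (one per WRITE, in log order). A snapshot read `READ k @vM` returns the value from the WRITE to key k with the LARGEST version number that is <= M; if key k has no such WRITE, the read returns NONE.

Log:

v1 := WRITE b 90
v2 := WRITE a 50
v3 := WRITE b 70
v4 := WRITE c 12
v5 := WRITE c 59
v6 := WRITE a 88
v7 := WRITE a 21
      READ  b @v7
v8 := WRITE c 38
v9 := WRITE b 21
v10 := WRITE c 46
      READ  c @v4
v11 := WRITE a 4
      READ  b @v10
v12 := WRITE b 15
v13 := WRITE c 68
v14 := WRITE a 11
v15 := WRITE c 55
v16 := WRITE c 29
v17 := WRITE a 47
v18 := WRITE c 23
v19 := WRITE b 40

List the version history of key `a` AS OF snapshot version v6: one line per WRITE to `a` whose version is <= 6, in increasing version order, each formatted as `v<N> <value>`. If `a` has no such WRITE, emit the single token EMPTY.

Scan writes for key=a with version <= 6:
  v1 WRITE b 90 -> skip
  v2 WRITE a 50 -> keep
  v3 WRITE b 70 -> skip
  v4 WRITE c 12 -> skip
  v5 WRITE c 59 -> skip
  v6 WRITE a 88 -> keep
  v7 WRITE a 21 -> drop (> snap)
  v8 WRITE c 38 -> skip
  v9 WRITE b 21 -> skip
  v10 WRITE c 46 -> skip
  v11 WRITE a 4 -> drop (> snap)
  v12 WRITE b 15 -> skip
  v13 WRITE c 68 -> skip
  v14 WRITE a 11 -> drop (> snap)
  v15 WRITE c 55 -> skip
  v16 WRITE c 29 -> skip
  v17 WRITE a 47 -> drop (> snap)
  v18 WRITE c 23 -> skip
  v19 WRITE b 40 -> skip
Collected: [(2, 50), (6, 88)]

Answer: v2 50
v6 88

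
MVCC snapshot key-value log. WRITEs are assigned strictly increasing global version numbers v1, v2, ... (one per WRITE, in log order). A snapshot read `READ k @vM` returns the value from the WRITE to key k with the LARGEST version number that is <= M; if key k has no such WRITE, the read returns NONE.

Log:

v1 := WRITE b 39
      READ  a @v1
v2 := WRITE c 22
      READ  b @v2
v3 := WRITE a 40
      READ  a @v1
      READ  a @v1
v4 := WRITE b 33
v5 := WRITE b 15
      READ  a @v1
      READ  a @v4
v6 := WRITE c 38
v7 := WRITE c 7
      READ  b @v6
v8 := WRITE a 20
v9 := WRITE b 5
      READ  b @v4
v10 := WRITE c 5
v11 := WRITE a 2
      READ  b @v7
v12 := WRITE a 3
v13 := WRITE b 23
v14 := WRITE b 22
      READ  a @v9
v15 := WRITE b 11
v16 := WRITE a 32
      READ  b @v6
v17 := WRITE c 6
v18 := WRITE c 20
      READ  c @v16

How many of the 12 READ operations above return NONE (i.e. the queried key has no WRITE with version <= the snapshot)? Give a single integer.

Answer: 4

Derivation:
v1: WRITE b=39  (b history now [(1, 39)])
READ a @v1: history=[] -> no version <= 1 -> NONE
v2: WRITE c=22  (c history now [(2, 22)])
READ b @v2: history=[(1, 39)] -> pick v1 -> 39
v3: WRITE a=40  (a history now [(3, 40)])
READ a @v1: history=[(3, 40)] -> no version <= 1 -> NONE
READ a @v1: history=[(3, 40)] -> no version <= 1 -> NONE
v4: WRITE b=33  (b history now [(1, 39), (4, 33)])
v5: WRITE b=15  (b history now [(1, 39), (4, 33), (5, 15)])
READ a @v1: history=[(3, 40)] -> no version <= 1 -> NONE
READ a @v4: history=[(3, 40)] -> pick v3 -> 40
v6: WRITE c=38  (c history now [(2, 22), (6, 38)])
v7: WRITE c=7  (c history now [(2, 22), (6, 38), (7, 7)])
READ b @v6: history=[(1, 39), (4, 33), (5, 15)] -> pick v5 -> 15
v8: WRITE a=20  (a history now [(3, 40), (8, 20)])
v9: WRITE b=5  (b history now [(1, 39), (4, 33), (5, 15), (9, 5)])
READ b @v4: history=[(1, 39), (4, 33), (5, 15), (9, 5)] -> pick v4 -> 33
v10: WRITE c=5  (c history now [(2, 22), (6, 38), (7, 7), (10, 5)])
v11: WRITE a=2  (a history now [(3, 40), (8, 20), (11, 2)])
READ b @v7: history=[(1, 39), (4, 33), (5, 15), (9, 5)] -> pick v5 -> 15
v12: WRITE a=3  (a history now [(3, 40), (8, 20), (11, 2), (12, 3)])
v13: WRITE b=23  (b history now [(1, 39), (4, 33), (5, 15), (9, 5), (13, 23)])
v14: WRITE b=22  (b history now [(1, 39), (4, 33), (5, 15), (9, 5), (13, 23), (14, 22)])
READ a @v9: history=[(3, 40), (8, 20), (11, 2), (12, 3)] -> pick v8 -> 20
v15: WRITE b=11  (b history now [(1, 39), (4, 33), (5, 15), (9, 5), (13, 23), (14, 22), (15, 11)])
v16: WRITE a=32  (a history now [(3, 40), (8, 20), (11, 2), (12, 3), (16, 32)])
READ b @v6: history=[(1, 39), (4, 33), (5, 15), (9, 5), (13, 23), (14, 22), (15, 11)] -> pick v5 -> 15
v17: WRITE c=6  (c history now [(2, 22), (6, 38), (7, 7), (10, 5), (17, 6)])
v18: WRITE c=20  (c history now [(2, 22), (6, 38), (7, 7), (10, 5), (17, 6), (18, 20)])
READ c @v16: history=[(2, 22), (6, 38), (7, 7), (10, 5), (17, 6), (18, 20)] -> pick v10 -> 5
Read results in order: ['NONE', '39', 'NONE', 'NONE', 'NONE', '40', '15', '33', '15', '20', '15', '5']
NONE count = 4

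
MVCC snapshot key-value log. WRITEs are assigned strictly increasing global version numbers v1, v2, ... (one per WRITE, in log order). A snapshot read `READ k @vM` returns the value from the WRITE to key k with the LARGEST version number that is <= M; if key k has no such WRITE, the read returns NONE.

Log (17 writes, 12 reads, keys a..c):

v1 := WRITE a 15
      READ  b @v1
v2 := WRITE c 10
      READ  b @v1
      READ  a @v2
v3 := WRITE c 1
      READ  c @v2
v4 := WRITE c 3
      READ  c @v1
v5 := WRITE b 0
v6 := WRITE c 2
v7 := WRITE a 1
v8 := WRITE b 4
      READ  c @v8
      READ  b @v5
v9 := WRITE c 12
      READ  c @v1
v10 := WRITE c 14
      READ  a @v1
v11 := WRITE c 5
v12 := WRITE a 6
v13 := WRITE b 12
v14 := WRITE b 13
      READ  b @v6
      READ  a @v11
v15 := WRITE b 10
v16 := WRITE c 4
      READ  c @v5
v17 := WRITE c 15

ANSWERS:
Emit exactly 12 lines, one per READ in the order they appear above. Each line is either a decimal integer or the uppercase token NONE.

Answer: NONE
NONE
15
10
NONE
2
0
NONE
15
0
1
3

Derivation:
v1: WRITE a=15  (a history now [(1, 15)])
READ b @v1: history=[] -> no version <= 1 -> NONE
v2: WRITE c=10  (c history now [(2, 10)])
READ b @v1: history=[] -> no version <= 1 -> NONE
READ a @v2: history=[(1, 15)] -> pick v1 -> 15
v3: WRITE c=1  (c history now [(2, 10), (3, 1)])
READ c @v2: history=[(2, 10), (3, 1)] -> pick v2 -> 10
v4: WRITE c=3  (c history now [(2, 10), (3, 1), (4, 3)])
READ c @v1: history=[(2, 10), (3, 1), (4, 3)] -> no version <= 1 -> NONE
v5: WRITE b=0  (b history now [(5, 0)])
v6: WRITE c=2  (c history now [(2, 10), (3, 1), (4, 3), (6, 2)])
v7: WRITE a=1  (a history now [(1, 15), (7, 1)])
v8: WRITE b=4  (b history now [(5, 0), (8, 4)])
READ c @v8: history=[(2, 10), (3, 1), (4, 3), (6, 2)] -> pick v6 -> 2
READ b @v5: history=[(5, 0), (8, 4)] -> pick v5 -> 0
v9: WRITE c=12  (c history now [(2, 10), (3, 1), (4, 3), (6, 2), (9, 12)])
READ c @v1: history=[(2, 10), (3, 1), (4, 3), (6, 2), (9, 12)] -> no version <= 1 -> NONE
v10: WRITE c=14  (c history now [(2, 10), (3, 1), (4, 3), (6, 2), (9, 12), (10, 14)])
READ a @v1: history=[(1, 15), (7, 1)] -> pick v1 -> 15
v11: WRITE c=5  (c history now [(2, 10), (3, 1), (4, 3), (6, 2), (9, 12), (10, 14), (11, 5)])
v12: WRITE a=6  (a history now [(1, 15), (7, 1), (12, 6)])
v13: WRITE b=12  (b history now [(5, 0), (8, 4), (13, 12)])
v14: WRITE b=13  (b history now [(5, 0), (8, 4), (13, 12), (14, 13)])
READ b @v6: history=[(5, 0), (8, 4), (13, 12), (14, 13)] -> pick v5 -> 0
READ a @v11: history=[(1, 15), (7, 1), (12, 6)] -> pick v7 -> 1
v15: WRITE b=10  (b history now [(5, 0), (8, 4), (13, 12), (14, 13), (15, 10)])
v16: WRITE c=4  (c history now [(2, 10), (3, 1), (4, 3), (6, 2), (9, 12), (10, 14), (11, 5), (16, 4)])
READ c @v5: history=[(2, 10), (3, 1), (4, 3), (6, 2), (9, 12), (10, 14), (11, 5), (16, 4)] -> pick v4 -> 3
v17: WRITE c=15  (c history now [(2, 10), (3, 1), (4, 3), (6, 2), (9, 12), (10, 14), (11, 5), (16, 4), (17, 15)])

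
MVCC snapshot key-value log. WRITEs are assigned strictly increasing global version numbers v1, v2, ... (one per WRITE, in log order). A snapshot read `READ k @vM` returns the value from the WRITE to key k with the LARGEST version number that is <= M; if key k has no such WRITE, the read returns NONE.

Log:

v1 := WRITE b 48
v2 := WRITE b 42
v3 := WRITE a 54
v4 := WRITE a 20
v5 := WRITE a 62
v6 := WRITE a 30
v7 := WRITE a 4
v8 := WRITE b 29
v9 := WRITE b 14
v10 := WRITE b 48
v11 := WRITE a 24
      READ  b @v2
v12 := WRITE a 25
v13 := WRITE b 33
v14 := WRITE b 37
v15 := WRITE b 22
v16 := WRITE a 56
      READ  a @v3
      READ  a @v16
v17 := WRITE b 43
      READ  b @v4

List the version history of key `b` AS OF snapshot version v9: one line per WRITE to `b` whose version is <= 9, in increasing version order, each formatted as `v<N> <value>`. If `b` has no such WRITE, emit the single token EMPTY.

Answer: v1 48
v2 42
v8 29
v9 14

Derivation:
Scan writes for key=b with version <= 9:
  v1 WRITE b 48 -> keep
  v2 WRITE b 42 -> keep
  v3 WRITE a 54 -> skip
  v4 WRITE a 20 -> skip
  v5 WRITE a 62 -> skip
  v6 WRITE a 30 -> skip
  v7 WRITE a 4 -> skip
  v8 WRITE b 29 -> keep
  v9 WRITE b 14 -> keep
  v10 WRITE b 48 -> drop (> snap)
  v11 WRITE a 24 -> skip
  v12 WRITE a 25 -> skip
  v13 WRITE b 33 -> drop (> snap)
  v14 WRITE b 37 -> drop (> snap)
  v15 WRITE b 22 -> drop (> snap)
  v16 WRITE a 56 -> skip
  v17 WRITE b 43 -> drop (> snap)
Collected: [(1, 48), (2, 42), (8, 29), (9, 14)]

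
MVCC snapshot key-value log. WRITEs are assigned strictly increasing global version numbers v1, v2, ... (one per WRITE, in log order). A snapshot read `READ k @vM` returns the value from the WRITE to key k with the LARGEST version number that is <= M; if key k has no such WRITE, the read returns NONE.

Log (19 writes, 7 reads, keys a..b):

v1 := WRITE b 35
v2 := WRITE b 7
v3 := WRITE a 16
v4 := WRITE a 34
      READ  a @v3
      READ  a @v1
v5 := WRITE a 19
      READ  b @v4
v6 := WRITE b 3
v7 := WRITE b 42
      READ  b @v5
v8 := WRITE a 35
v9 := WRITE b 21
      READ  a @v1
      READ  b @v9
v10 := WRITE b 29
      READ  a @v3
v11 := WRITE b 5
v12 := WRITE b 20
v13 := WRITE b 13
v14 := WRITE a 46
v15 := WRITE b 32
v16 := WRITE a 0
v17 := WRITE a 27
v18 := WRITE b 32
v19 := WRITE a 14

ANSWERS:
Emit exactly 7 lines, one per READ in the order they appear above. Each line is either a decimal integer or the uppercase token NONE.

Answer: 16
NONE
7
7
NONE
21
16

Derivation:
v1: WRITE b=35  (b history now [(1, 35)])
v2: WRITE b=7  (b history now [(1, 35), (2, 7)])
v3: WRITE a=16  (a history now [(3, 16)])
v4: WRITE a=34  (a history now [(3, 16), (4, 34)])
READ a @v3: history=[(3, 16), (4, 34)] -> pick v3 -> 16
READ a @v1: history=[(3, 16), (4, 34)] -> no version <= 1 -> NONE
v5: WRITE a=19  (a history now [(3, 16), (4, 34), (5, 19)])
READ b @v4: history=[(1, 35), (2, 7)] -> pick v2 -> 7
v6: WRITE b=3  (b history now [(1, 35), (2, 7), (6, 3)])
v7: WRITE b=42  (b history now [(1, 35), (2, 7), (6, 3), (7, 42)])
READ b @v5: history=[(1, 35), (2, 7), (6, 3), (7, 42)] -> pick v2 -> 7
v8: WRITE a=35  (a history now [(3, 16), (4, 34), (5, 19), (8, 35)])
v9: WRITE b=21  (b history now [(1, 35), (2, 7), (6, 3), (7, 42), (9, 21)])
READ a @v1: history=[(3, 16), (4, 34), (5, 19), (8, 35)] -> no version <= 1 -> NONE
READ b @v9: history=[(1, 35), (2, 7), (6, 3), (7, 42), (9, 21)] -> pick v9 -> 21
v10: WRITE b=29  (b history now [(1, 35), (2, 7), (6, 3), (7, 42), (9, 21), (10, 29)])
READ a @v3: history=[(3, 16), (4, 34), (5, 19), (8, 35)] -> pick v3 -> 16
v11: WRITE b=5  (b history now [(1, 35), (2, 7), (6, 3), (7, 42), (9, 21), (10, 29), (11, 5)])
v12: WRITE b=20  (b history now [(1, 35), (2, 7), (6, 3), (7, 42), (9, 21), (10, 29), (11, 5), (12, 20)])
v13: WRITE b=13  (b history now [(1, 35), (2, 7), (6, 3), (7, 42), (9, 21), (10, 29), (11, 5), (12, 20), (13, 13)])
v14: WRITE a=46  (a history now [(3, 16), (4, 34), (5, 19), (8, 35), (14, 46)])
v15: WRITE b=32  (b history now [(1, 35), (2, 7), (6, 3), (7, 42), (9, 21), (10, 29), (11, 5), (12, 20), (13, 13), (15, 32)])
v16: WRITE a=0  (a history now [(3, 16), (4, 34), (5, 19), (8, 35), (14, 46), (16, 0)])
v17: WRITE a=27  (a history now [(3, 16), (4, 34), (5, 19), (8, 35), (14, 46), (16, 0), (17, 27)])
v18: WRITE b=32  (b history now [(1, 35), (2, 7), (6, 3), (7, 42), (9, 21), (10, 29), (11, 5), (12, 20), (13, 13), (15, 32), (18, 32)])
v19: WRITE a=14  (a history now [(3, 16), (4, 34), (5, 19), (8, 35), (14, 46), (16, 0), (17, 27), (19, 14)])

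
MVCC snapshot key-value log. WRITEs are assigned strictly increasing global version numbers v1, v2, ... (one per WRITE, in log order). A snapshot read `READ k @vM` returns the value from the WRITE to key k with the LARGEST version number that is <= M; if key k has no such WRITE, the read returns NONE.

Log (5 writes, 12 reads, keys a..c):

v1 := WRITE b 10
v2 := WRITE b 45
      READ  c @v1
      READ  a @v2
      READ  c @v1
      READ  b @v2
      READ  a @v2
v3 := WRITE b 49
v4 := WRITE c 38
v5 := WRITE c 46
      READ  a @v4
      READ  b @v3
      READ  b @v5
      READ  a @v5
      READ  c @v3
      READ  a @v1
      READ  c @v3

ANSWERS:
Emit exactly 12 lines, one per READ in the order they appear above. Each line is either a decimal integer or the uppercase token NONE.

v1: WRITE b=10  (b history now [(1, 10)])
v2: WRITE b=45  (b history now [(1, 10), (2, 45)])
READ c @v1: history=[] -> no version <= 1 -> NONE
READ a @v2: history=[] -> no version <= 2 -> NONE
READ c @v1: history=[] -> no version <= 1 -> NONE
READ b @v2: history=[(1, 10), (2, 45)] -> pick v2 -> 45
READ a @v2: history=[] -> no version <= 2 -> NONE
v3: WRITE b=49  (b history now [(1, 10), (2, 45), (3, 49)])
v4: WRITE c=38  (c history now [(4, 38)])
v5: WRITE c=46  (c history now [(4, 38), (5, 46)])
READ a @v4: history=[] -> no version <= 4 -> NONE
READ b @v3: history=[(1, 10), (2, 45), (3, 49)] -> pick v3 -> 49
READ b @v5: history=[(1, 10), (2, 45), (3, 49)] -> pick v3 -> 49
READ a @v5: history=[] -> no version <= 5 -> NONE
READ c @v3: history=[(4, 38), (5, 46)] -> no version <= 3 -> NONE
READ a @v1: history=[] -> no version <= 1 -> NONE
READ c @v3: history=[(4, 38), (5, 46)] -> no version <= 3 -> NONE

Answer: NONE
NONE
NONE
45
NONE
NONE
49
49
NONE
NONE
NONE
NONE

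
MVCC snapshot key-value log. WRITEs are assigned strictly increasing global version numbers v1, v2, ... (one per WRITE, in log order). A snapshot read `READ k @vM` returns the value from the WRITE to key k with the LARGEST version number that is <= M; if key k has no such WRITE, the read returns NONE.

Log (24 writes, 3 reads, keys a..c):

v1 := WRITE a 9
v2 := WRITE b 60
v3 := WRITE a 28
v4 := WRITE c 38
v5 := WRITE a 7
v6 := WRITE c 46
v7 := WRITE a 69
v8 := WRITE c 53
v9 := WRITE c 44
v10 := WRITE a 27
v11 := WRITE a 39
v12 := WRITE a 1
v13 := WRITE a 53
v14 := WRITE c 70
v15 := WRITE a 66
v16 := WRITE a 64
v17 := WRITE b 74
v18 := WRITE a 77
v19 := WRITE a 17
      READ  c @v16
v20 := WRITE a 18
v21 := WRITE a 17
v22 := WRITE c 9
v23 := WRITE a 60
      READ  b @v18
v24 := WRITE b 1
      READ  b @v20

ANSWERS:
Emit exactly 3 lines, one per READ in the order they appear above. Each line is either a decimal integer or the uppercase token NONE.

v1: WRITE a=9  (a history now [(1, 9)])
v2: WRITE b=60  (b history now [(2, 60)])
v3: WRITE a=28  (a history now [(1, 9), (3, 28)])
v4: WRITE c=38  (c history now [(4, 38)])
v5: WRITE a=7  (a history now [(1, 9), (3, 28), (5, 7)])
v6: WRITE c=46  (c history now [(4, 38), (6, 46)])
v7: WRITE a=69  (a history now [(1, 9), (3, 28), (5, 7), (7, 69)])
v8: WRITE c=53  (c history now [(4, 38), (6, 46), (8, 53)])
v9: WRITE c=44  (c history now [(4, 38), (6, 46), (8, 53), (9, 44)])
v10: WRITE a=27  (a history now [(1, 9), (3, 28), (5, 7), (7, 69), (10, 27)])
v11: WRITE a=39  (a history now [(1, 9), (3, 28), (5, 7), (7, 69), (10, 27), (11, 39)])
v12: WRITE a=1  (a history now [(1, 9), (3, 28), (5, 7), (7, 69), (10, 27), (11, 39), (12, 1)])
v13: WRITE a=53  (a history now [(1, 9), (3, 28), (5, 7), (7, 69), (10, 27), (11, 39), (12, 1), (13, 53)])
v14: WRITE c=70  (c history now [(4, 38), (6, 46), (8, 53), (9, 44), (14, 70)])
v15: WRITE a=66  (a history now [(1, 9), (3, 28), (5, 7), (7, 69), (10, 27), (11, 39), (12, 1), (13, 53), (15, 66)])
v16: WRITE a=64  (a history now [(1, 9), (3, 28), (5, 7), (7, 69), (10, 27), (11, 39), (12, 1), (13, 53), (15, 66), (16, 64)])
v17: WRITE b=74  (b history now [(2, 60), (17, 74)])
v18: WRITE a=77  (a history now [(1, 9), (3, 28), (5, 7), (7, 69), (10, 27), (11, 39), (12, 1), (13, 53), (15, 66), (16, 64), (18, 77)])
v19: WRITE a=17  (a history now [(1, 9), (3, 28), (5, 7), (7, 69), (10, 27), (11, 39), (12, 1), (13, 53), (15, 66), (16, 64), (18, 77), (19, 17)])
READ c @v16: history=[(4, 38), (6, 46), (8, 53), (9, 44), (14, 70)] -> pick v14 -> 70
v20: WRITE a=18  (a history now [(1, 9), (3, 28), (5, 7), (7, 69), (10, 27), (11, 39), (12, 1), (13, 53), (15, 66), (16, 64), (18, 77), (19, 17), (20, 18)])
v21: WRITE a=17  (a history now [(1, 9), (3, 28), (5, 7), (7, 69), (10, 27), (11, 39), (12, 1), (13, 53), (15, 66), (16, 64), (18, 77), (19, 17), (20, 18), (21, 17)])
v22: WRITE c=9  (c history now [(4, 38), (6, 46), (8, 53), (9, 44), (14, 70), (22, 9)])
v23: WRITE a=60  (a history now [(1, 9), (3, 28), (5, 7), (7, 69), (10, 27), (11, 39), (12, 1), (13, 53), (15, 66), (16, 64), (18, 77), (19, 17), (20, 18), (21, 17), (23, 60)])
READ b @v18: history=[(2, 60), (17, 74)] -> pick v17 -> 74
v24: WRITE b=1  (b history now [(2, 60), (17, 74), (24, 1)])
READ b @v20: history=[(2, 60), (17, 74), (24, 1)] -> pick v17 -> 74

Answer: 70
74
74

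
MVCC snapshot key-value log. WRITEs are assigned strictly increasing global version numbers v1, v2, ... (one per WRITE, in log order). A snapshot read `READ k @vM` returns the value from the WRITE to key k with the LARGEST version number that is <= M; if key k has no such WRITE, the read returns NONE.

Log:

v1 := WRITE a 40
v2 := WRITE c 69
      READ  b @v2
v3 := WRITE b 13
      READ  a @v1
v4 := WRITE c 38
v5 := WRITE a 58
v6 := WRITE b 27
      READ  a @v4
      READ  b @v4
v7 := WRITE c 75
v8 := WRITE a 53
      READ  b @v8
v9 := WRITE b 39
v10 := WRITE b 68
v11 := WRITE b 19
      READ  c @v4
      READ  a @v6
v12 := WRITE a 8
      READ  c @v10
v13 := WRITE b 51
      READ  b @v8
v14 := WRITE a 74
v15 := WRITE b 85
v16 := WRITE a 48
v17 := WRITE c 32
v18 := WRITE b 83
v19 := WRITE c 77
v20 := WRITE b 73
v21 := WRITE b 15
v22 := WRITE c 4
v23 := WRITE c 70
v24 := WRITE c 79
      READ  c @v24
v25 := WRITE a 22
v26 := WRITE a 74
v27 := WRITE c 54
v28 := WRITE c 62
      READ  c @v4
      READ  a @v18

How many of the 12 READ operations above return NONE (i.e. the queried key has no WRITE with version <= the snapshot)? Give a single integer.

v1: WRITE a=40  (a history now [(1, 40)])
v2: WRITE c=69  (c history now [(2, 69)])
READ b @v2: history=[] -> no version <= 2 -> NONE
v3: WRITE b=13  (b history now [(3, 13)])
READ a @v1: history=[(1, 40)] -> pick v1 -> 40
v4: WRITE c=38  (c history now [(2, 69), (4, 38)])
v5: WRITE a=58  (a history now [(1, 40), (5, 58)])
v6: WRITE b=27  (b history now [(3, 13), (6, 27)])
READ a @v4: history=[(1, 40), (5, 58)] -> pick v1 -> 40
READ b @v4: history=[(3, 13), (6, 27)] -> pick v3 -> 13
v7: WRITE c=75  (c history now [(2, 69), (4, 38), (7, 75)])
v8: WRITE a=53  (a history now [(1, 40), (5, 58), (8, 53)])
READ b @v8: history=[(3, 13), (6, 27)] -> pick v6 -> 27
v9: WRITE b=39  (b history now [(3, 13), (6, 27), (9, 39)])
v10: WRITE b=68  (b history now [(3, 13), (6, 27), (9, 39), (10, 68)])
v11: WRITE b=19  (b history now [(3, 13), (6, 27), (9, 39), (10, 68), (11, 19)])
READ c @v4: history=[(2, 69), (4, 38), (7, 75)] -> pick v4 -> 38
READ a @v6: history=[(1, 40), (5, 58), (8, 53)] -> pick v5 -> 58
v12: WRITE a=8  (a history now [(1, 40), (5, 58), (8, 53), (12, 8)])
READ c @v10: history=[(2, 69), (4, 38), (7, 75)] -> pick v7 -> 75
v13: WRITE b=51  (b history now [(3, 13), (6, 27), (9, 39), (10, 68), (11, 19), (13, 51)])
READ b @v8: history=[(3, 13), (6, 27), (9, 39), (10, 68), (11, 19), (13, 51)] -> pick v6 -> 27
v14: WRITE a=74  (a history now [(1, 40), (5, 58), (8, 53), (12, 8), (14, 74)])
v15: WRITE b=85  (b history now [(3, 13), (6, 27), (9, 39), (10, 68), (11, 19), (13, 51), (15, 85)])
v16: WRITE a=48  (a history now [(1, 40), (5, 58), (8, 53), (12, 8), (14, 74), (16, 48)])
v17: WRITE c=32  (c history now [(2, 69), (4, 38), (7, 75), (17, 32)])
v18: WRITE b=83  (b history now [(3, 13), (6, 27), (9, 39), (10, 68), (11, 19), (13, 51), (15, 85), (18, 83)])
v19: WRITE c=77  (c history now [(2, 69), (4, 38), (7, 75), (17, 32), (19, 77)])
v20: WRITE b=73  (b history now [(3, 13), (6, 27), (9, 39), (10, 68), (11, 19), (13, 51), (15, 85), (18, 83), (20, 73)])
v21: WRITE b=15  (b history now [(3, 13), (6, 27), (9, 39), (10, 68), (11, 19), (13, 51), (15, 85), (18, 83), (20, 73), (21, 15)])
v22: WRITE c=4  (c history now [(2, 69), (4, 38), (7, 75), (17, 32), (19, 77), (22, 4)])
v23: WRITE c=70  (c history now [(2, 69), (4, 38), (7, 75), (17, 32), (19, 77), (22, 4), (23, 70)])
v24: WRITE c=79  (c history now [(2, 69), (4, 38), (7, 75), (17, 32), (19, 77), (22, 4), (23, 70), (24, 79)])
READ c @v24: history=[(2, 69), (4, 38), (7, 75), (17, 32), (19, 77), (22, 4), (23, 70), (24, 79)] -> pick v24 -> 79
v25: WRITE a=22  (a history now [(1, 40), (5, 58), (8, 53), (12, 8), (14, 74), (16, 48), (25, 22)])
v26: WRITE a=74  (a history now [(1, 40), (5, 58), (8, 53), (12, 8), (14, 74), (16, 48), (25, 22), (26, 74)])
v27: WRITE c=54  (c history now [(2, 69), (4, 38), (7, 75), (17, 32), (19, 77), (22, 4), (23, 70), (24, 79), (27, 54)])
v28: WRITE c=62  (c history now [(2, 69), (4, 38), (7, 75), (17, 32), (19, 77), (22, 4), (23, 70), (24, 79), (27, 54), (28, 62)])
READ c @v4: history=[(2, 69), (4, 38), (7, 75), (17, 32), (19, 77), (22, 4), (23, 70), (24, 79), (27, 54), (28, 62)] -> pick v4 -> 38
READ a @v18: history=[(1, 40), (5, 58), (8, 53), (12, 8), (14, 74), (16, 48), (25, 22), (26, 74)] -> pick v16 -> 48
Read results in order: ['NONE', '40', '40', '13', '27', '38', '58', '75', '27', '79', '38', '48']
NONE count = 1

Answer: 1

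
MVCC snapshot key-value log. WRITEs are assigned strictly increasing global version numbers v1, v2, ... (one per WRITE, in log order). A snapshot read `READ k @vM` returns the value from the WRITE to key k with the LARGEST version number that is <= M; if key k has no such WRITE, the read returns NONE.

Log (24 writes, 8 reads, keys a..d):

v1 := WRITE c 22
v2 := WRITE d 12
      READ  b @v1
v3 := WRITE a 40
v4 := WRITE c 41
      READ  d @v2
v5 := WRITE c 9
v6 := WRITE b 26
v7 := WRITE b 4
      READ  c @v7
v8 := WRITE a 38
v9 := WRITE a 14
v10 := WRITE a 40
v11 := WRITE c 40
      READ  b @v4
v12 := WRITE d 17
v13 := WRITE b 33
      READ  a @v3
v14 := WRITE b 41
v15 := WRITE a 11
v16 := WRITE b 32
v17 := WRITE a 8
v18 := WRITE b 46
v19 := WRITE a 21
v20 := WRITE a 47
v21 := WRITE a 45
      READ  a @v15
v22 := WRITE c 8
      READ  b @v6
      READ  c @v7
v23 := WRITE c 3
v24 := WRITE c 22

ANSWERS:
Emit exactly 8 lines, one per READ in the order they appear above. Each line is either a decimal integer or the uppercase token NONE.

Answer: NONE
12
9
NONE
40
11
26
9

Derivation:
v1: WRITE c=22  (c history now [(1, 22)])
v2: WRITE d=12  (d history now [(2, 12)])
READ b @v1: history=[] -> no version <= 1 -> NONE
v3: WRITE a=40  (a history now [(3, 40)])
v4: WRITE c=41  (c history now [(1, 22), (4, 41)])
READ d @v2: history=[(2, 12)] -> pick v2 -> 12
v5: WRITE c=9  (c history now [(1, 22), (4, 41), (5, 9)])
v6: WRITE b=26  (b history now [(6, 26)])
v7: WRITE b=4  (b history now [(6, 26), (7, 4)])
READ c @v7: history=[(1, 22), (4, 41), (5, 9)] -> pick v5 -> 9
v8: WRITE a=38  (a history now [(3, 40), (8, 38)])
v9: WRITE a=14  (a history now [(3, 40), (8, 38), (9, 14)])
v10: WRITE a=40  (a history now [(3, 40), (8, 38), (9, 14), (10, 40)])
v11: WRITE c=40  (c history now [(1, 22), (4, 41), (5, 9), (11, 40)])
READ b @v4: history=[(6, 26), (7, 4)] -> no version <= 4 -> NONE
v12: WRITE d=17  (d history now [(2, 12), (12, 17)])
v13: WRITE b=33  (b history now [(6, 26), (7, 4), (13, 33)])
READ a @v3: history=[(3, 40), (8, 38), (9, 14), (10, 40)] -> pick v3 -> 40
v14: WRITE b=41  (b history now [(6, 26), (7, 4), (13, 33), (14, 41)])
v15: WRITE a=11  (a history now [(3, 40), (8, 38), (9, 14), (10, 40), (15, 11)])
v16: WRITE b=32  (b history now [(6, 26), (7, 4), (13, 33), (14, 41), (16, 32)])
v17: WRITE a=8  (a history now [(3, 40), (8, 38), (9, 14), (10, 40), (15, 11), (17, 8)])
v18: WRITE b=46  (b history now [(6, 26), (7, 4), (13, 33), (14, 41), (16, 32), (18, 46)])
v19: WRITE a=21  (a history now [(3, 40), (8, 38), (9, 14), (10, 40), (15, 11), (17, 8), (19, 21)])
v20: WRITE a=47  (a history now [(3, 40), (8, 38), (9, 14), (10, 40), (15, 11), (17, 8), (19, 21), (20, 47)])
v21: WRITE a=45  (a history now [(3, 40), (8, 38), (9, 14), (10, 40), (15, 11), (17, 8), (19, 21), (20, 47), (21, 45)])
READ a @v15: history=[(3, 40), (8, 38), (9, 14), (10, 40), (15, 11), (17, 8), (19, 21), (20, 47), (21, 45)] -> pick v15 -> 11
v22: WRITE c=8  (c history now [(1, 22), (4, 41), (5, 9), (11, 40), (22, 8)])
READ b @v6: history=[(6, 26), (7, 4), (13, 33), (14, 41), (16, 32), (18, 46)] -> pick v6 -> 26
READ c @v7: history=[(1, 22), (4, 41), (5, 9), (11, 40), (22, 8)] -> pick v5 -> 9
v23: WRITE c=3  (c history now [(1, 22), (4, 41), (5, 9), (11, 40), (22, 8), (23, 3)])
v24: WRITE c=22  (c history now [(1, 22), (4, 41), (5, 9), (11, 40), (22, 8), (23, 3), (24, 22)])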